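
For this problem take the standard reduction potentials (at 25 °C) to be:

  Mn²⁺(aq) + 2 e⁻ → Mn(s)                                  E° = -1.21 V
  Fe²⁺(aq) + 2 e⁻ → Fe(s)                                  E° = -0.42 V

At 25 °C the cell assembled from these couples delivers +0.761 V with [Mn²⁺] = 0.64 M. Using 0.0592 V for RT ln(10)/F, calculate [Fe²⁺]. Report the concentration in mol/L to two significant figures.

0.067 M

Fe²⁺/Fe is the cathode, Mn²⁺/Mn the anode: E°cell = +0.79 V, n = 2.
Overall reaction: Fe²⁺(aq) + Mn(s) → Fe(s) + Mn²⁺(aq); Q = [Mn²⁺]^1/[Fe²⁺]^1.
From E = E° − (0.0592/n) log Q: log Q = (E° − E)·n/0.0592 = (+0.79 − (+0.761))·2/0.0592 = 0.9797.
So 1·log[Fe²⁺] = 1·log(0.64) − log Q = -0.1938 − (0.9797) = -1.1735; [Fe²⁺] = 10^(-1.1735) ≈ 0.067 M.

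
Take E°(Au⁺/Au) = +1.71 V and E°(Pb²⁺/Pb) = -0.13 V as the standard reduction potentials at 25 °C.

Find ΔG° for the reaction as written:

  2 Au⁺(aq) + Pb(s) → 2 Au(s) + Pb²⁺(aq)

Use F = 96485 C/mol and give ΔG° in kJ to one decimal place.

-355.1 kJ

As written, Au⁺/Au is reduced (cathode) and Pb²⁺/Pb is oxidised (anode), so E°cell = (+1.71) − (-0.13) = +1.84 V.
Balancing electrons gives n = 2.
ΔG° = −nFE° = −(2)(96485)(+1.84) = -355,065 J = -355.1 kJ.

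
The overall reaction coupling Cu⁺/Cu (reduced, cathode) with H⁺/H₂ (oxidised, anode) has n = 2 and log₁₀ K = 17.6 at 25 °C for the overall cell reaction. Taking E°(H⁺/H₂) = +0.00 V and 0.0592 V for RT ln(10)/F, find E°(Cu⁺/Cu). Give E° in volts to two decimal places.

+0.52 V

E°cell = (0.0592/n)·log K = (0.0592/2)(17.6) = +0.521 V.
Since Cu⁺/Cu is the cathode and H⁺/H₂ the anode, E°cell = E°(Cu⁺/Cu) − E°(H⁺/H₂).
So E°(Cu⁺/Cu) = E°cell + E°(H⁺/H₂) = +0.521 + (+0.00) = +0.52 V.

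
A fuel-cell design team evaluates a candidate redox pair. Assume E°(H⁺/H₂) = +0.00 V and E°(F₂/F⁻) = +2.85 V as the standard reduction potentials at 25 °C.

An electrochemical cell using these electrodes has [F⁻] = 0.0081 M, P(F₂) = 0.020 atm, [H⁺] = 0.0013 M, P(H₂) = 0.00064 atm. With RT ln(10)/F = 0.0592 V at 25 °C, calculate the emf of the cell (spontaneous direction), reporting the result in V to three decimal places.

+3.000 V

F₂/F⁻ is the cathode (higher E°), H⁺/H₂ the anode: E°cell = +2.85 − (+0.00) = +2.85 V, n = 2.
Overall: F₂(g) + H₂(g) → 2 F⁻(aq) + 2 H⁺(aq)
Q = [F⁻]^2·[H⁺]^2 / (P(F₂)·P(H₂)); log Q = -5.062.
E = E° − (0.0592/n) log Q = +2.85 − (0.0592/2)(-5.062) = +3.000 V.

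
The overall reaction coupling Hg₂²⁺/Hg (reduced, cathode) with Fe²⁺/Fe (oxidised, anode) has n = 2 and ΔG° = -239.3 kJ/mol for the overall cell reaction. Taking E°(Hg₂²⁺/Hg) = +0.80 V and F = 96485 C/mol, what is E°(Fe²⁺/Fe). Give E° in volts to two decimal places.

-0.44 V

E°cell = −ΔG°/(nF) = −(-239.3×10³)/((2)(96485)) = +1.240 V.
Since Hg₂²⁺/Hg is the cathode and Fe²⁺/Fe the anode, E°cell = E°(Hg₂²⁺/Hg) − E°(Fe²⁺/Fe).
So E°(Fe²⁺/Fe) = E°(Hg₂²⁺/Hg) − E°cell = (+0.80) − (+1.240) = -0.44 V.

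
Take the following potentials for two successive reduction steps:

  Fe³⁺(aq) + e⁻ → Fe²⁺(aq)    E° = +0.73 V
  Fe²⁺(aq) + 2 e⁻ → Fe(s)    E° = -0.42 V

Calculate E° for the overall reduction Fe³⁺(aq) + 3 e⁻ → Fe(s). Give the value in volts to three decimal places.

-0.037 V

Standard free energies of sequential steps add: ΔG°₃ = ΔG°₁ + ΔG°₂, so n₃E°₃ = n₁E°₁ + n₂E°₂.
E°₃ = (1×+0.73 + 2×-0.42) / 3 = (-0.110) / 3 = -0.037 V.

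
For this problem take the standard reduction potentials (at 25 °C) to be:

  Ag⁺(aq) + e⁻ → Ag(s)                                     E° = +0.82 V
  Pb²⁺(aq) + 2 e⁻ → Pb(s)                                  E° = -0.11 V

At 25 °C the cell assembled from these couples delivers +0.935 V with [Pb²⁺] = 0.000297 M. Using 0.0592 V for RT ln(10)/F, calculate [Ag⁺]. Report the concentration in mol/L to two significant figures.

Ag⁺/Ag is the cathode, Pb²⁺/Pb the anode: E°cell = +0.93 V, n = 2.
Overall reaction: 2 Ag⁺(aq) + Pb(s) → 2 Ag(s) + Pb²⁺(aq); Q = [Pb²⁺]^1/[Ag⁺]^2.
From E = E° − (0.0592/n) log Q: log Q = (E° − E)·n/0.0592 = (+0.93 − (+0.935))·2/0.0592 = -0.1689.
So 2·log[Ag⁺] = 1·log(0.000297) − log Q = -3.5272 − (-0.1689) = -3.3583; log[Ag⁺] = -3.3583 / 2 = -1.6791; [Ag⁺] = 10^(-1.6791) ≈ 0.021 M.

0.021 M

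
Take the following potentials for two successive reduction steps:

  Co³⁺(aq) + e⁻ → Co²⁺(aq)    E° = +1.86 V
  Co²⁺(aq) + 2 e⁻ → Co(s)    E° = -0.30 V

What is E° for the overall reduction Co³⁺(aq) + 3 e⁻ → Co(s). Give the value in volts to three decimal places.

+0.420 V

Since ΔG° = −nFE° is additive over sequential reductions, n₃E°₃ = n₁E°₁ + n₂E°₂.
E°₃ = (1×+1.86 + 2×-0.30) / 3 = (+1.260) / 3 = +0.420 V.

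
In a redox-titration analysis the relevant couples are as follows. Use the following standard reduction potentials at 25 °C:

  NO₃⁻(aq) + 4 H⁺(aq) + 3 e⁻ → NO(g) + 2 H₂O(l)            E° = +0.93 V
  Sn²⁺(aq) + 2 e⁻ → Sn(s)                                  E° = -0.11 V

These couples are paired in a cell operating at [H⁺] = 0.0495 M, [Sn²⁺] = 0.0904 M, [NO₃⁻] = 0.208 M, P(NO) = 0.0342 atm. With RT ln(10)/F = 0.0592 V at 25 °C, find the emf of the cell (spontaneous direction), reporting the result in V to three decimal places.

NO₃⁻/NO is the cathode (higher E°), Sn²⁺/Sn the anode: E°cell = +0.93 − (-0.11) = +1.04 V, n = 6.
Overall: 2 NO₃⁻(aq) + 8 H⁺(aq) + 3 Sn(s) → 2 NO(g) + 4 H₂O(l) + 3 Sn²⁺(aq)
Q = P(NO)^2·[Sn²⁺]^3 / ([NO₃⁻]^2·[H⁺]^8); log Q = 5.744.
E = E° − (0.0592/n) log Q = +1.04 − (0.0592/6)(5.744) = +0.983 V.

+0.983 V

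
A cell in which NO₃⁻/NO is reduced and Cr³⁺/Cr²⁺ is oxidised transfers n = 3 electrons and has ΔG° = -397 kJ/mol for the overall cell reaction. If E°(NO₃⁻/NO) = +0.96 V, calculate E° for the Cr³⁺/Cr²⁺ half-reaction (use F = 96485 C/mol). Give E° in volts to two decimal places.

E°cell = −ΔG°/(nF) = −(-397×10³)/((3)(96485)) = +1.372 V.
Since NO₃⁻/NO is the cathode and Cr³⁺/Cr²⁺ the anode, E°cell = E°(NO₃⁻/NO) − E°(Cr³⁺/Cr²⁺).
So E°(Cr³⁺/Cr²⁺) = E°(NO₃⁻/NO) − E°cell = (+0.96) − (+1.372) = -0.41 V.

-0.41 V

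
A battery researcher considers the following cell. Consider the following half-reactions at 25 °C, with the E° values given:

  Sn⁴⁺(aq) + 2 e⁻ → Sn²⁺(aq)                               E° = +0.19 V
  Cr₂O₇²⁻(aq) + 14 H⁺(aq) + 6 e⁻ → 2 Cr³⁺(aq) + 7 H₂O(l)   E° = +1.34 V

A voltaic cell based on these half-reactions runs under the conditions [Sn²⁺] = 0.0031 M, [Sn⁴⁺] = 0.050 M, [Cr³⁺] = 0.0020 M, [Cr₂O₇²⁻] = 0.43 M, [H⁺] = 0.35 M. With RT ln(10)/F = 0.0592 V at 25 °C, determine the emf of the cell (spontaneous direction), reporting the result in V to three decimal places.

+1.101 V

Cr₂O₇²⁻/Cr³⁺ is the cathode (higher E°), Sn⁴⁺/Sn²⁺ the anode: E°cell = +1.34 − (+0.19) = +1.15 V, n = 6.
Overall: Cr₂O₇²⁻(aq) + 14 H⁺(aq) + 3 Sn²⁺(aq) → 2 Cr³⁺(aq) + 7 H₂O(l) + 3 Sn⁴⁺(aq)
Q = [Cr³⁺]^2·[Sn⁴⁺]^3 / ([Cr₂O₇²⁻]·[H⁺]^14·[Sn²⁺]^3); log Q = 4.974.
E = E° − (0.0592/n) log Q = +1.15 − (0.0592/6)(4.974) = +1.101 V.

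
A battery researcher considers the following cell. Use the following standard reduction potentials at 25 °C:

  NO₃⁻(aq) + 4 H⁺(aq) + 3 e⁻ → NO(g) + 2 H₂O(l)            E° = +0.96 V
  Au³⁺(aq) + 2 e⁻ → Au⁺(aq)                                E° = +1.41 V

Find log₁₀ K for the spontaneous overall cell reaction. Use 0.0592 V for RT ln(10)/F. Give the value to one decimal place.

Cathode: Au³⁺/Au⁺; anode: NO₃⁻/NO. E°cell = +0.45 V, n = 6.
log K = nE°cell / 0.0592 = (6)(+0.45) / 0.0592 = 45.6.

45.6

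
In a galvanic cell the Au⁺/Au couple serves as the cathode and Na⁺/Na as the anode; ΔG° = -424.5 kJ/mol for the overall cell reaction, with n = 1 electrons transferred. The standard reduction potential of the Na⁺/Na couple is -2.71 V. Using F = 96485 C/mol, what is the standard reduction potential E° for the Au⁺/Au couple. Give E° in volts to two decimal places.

+1.69 V

E°cell = −ΔG°/(nF) = −(-424.5×10³)/((1)(96485)) = +4.400 V.
Since Au⁺/Au is the cathode and Na⁺/Na the anode, E°cell = E°(Au⁺/Au) − E°(Na⁺/Na).
So E°(Au⁺/Au) = E°cell + E°(Na⁺/Na) = +4.400 + (-2.71) = +1.69 V.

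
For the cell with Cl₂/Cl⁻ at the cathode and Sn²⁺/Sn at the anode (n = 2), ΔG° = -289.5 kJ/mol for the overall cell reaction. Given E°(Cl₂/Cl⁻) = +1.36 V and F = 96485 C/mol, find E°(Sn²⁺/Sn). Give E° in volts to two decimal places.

-0.14 V

E°cell = −ΔG°/(nF) = −(-289.5×10³)/((2)(96485)) = +1.500 V.
Since Cl₂/Cl⁻ is the cathode and Sn²⁺/Sn the anode, E°cell = E°(Cl₂/Cl⁻) − E°(Sn²⁺/Sn).
So E°(Sn²⁺/Sn) = E°(Cl₂/Cl⁻) − E°cell = (+1.36) − (+1.500) = -0.14 V.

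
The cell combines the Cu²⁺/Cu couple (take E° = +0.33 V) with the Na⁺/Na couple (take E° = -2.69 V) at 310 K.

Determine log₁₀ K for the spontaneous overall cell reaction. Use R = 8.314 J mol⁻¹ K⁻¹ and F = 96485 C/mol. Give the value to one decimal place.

98.2

Cathode: Cu²⁺/Cu; anode: Na⁺/Na. E°cell = (+0.33) − (-2.69) = +3.02 V, with n = 2.
ΔG° = −nFE° = −RT ln K, so ln K = nFE°/(RT) = (2)(96485)(+3.02) / ((8.314)(310)) = 226.113.
log₁₀ K = 226.113 / ln 10 = 98.2.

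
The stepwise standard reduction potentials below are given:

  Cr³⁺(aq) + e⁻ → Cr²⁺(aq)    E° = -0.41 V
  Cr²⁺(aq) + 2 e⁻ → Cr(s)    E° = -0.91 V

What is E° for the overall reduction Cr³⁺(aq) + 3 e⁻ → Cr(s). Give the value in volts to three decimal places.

Adding the free-energy changes (−nFE°) of the two steps gives −n₃FE°₃ = −n₁FE°₁ − n₂FE°₂.
E°₃ = (1×-0.41 + 2×-0.91) / 3 = (-2.230) / 3 = -0.743 V.

-0.743 V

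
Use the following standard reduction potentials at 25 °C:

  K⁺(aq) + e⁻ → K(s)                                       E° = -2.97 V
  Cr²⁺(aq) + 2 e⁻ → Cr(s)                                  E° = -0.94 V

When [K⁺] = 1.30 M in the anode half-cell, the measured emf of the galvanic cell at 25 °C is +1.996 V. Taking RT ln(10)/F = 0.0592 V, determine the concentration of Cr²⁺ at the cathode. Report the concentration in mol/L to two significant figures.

Cr²⁺/Cr is the cathode, K⁺/K the anode: E°cell = +2.03 V, n = 2.
Overall reaction: Cr²⁺(aq) + 2 K(s) → Cr(s) + 2 K⁺(aq); Q = [K⁺]^2/[Cr²⁺]^1.
From E = E° − (0.0592/n) log Q: log Q = (E° − E)·n/0.0592 = (+2.03 − (+1.996))·2/0.0592 = 1.1486.
So 1·log[Cr²⁺] = 2·log(1.3) − log Q = 0.2279 − (1.1486) = -0.9207; [Cr²⁺] = 10^(-0.9207) ≈ 0.12 M.

0.12 M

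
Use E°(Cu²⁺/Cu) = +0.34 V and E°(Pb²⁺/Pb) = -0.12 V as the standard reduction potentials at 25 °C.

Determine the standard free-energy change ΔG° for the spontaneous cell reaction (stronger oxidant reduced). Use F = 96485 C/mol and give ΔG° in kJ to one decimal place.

-88.8 kJ

Cu²⁺/Cu (E° = +0.34 V) is the cathode; Pb²⁺/Pb (E° = -0.12 V) is the anode, so E°cell = +0.46 V.
Balancing electrons gives n = 2 (lcm of 2 and 2).
ΔG° = −nFE° = −(2)(96485)(+0.46) = -88,766 J = -88.8 kJ.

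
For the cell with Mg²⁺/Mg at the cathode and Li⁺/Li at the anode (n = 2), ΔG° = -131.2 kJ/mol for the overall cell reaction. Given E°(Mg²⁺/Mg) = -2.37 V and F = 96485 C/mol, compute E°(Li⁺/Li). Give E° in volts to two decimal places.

E°cell = −ΔG°/(nF) = −(-131.2×10³)/((2)(96485)) = +0.680 V.
Since Mg²⁺/Mg is the cathode and Li⁺/Li the anode, E°cell = E°(Mg²⁺/Mg) − E°(Li⁺/Li).
So E°(Li⁺/Li) = E°(Mg²⁺/Mg) − E°cell = (-2.37) − (+0.680) = -3.05 V.

-3.05 V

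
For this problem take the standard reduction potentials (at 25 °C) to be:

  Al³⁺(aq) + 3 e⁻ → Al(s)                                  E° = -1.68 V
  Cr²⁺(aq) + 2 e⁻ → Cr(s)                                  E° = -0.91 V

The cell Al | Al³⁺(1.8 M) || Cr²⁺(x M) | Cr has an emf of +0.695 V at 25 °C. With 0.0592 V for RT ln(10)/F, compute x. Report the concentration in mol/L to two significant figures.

Cr²⁺/Cr is the cathode, Al³⁺/Al the anode: E°cell = +0.77 V, n = 6.
Overall reaction: 3 Cr²⁺(aq) + 2 Al(s) → 3 Cr(s) + 2 Al³⁺(aq); Q = [Al³⁺]^2/[Cr²⁺]^3.
From E = E° − (0.0592/n) log Q: log Q = (E° − E)·n/0.0592 = (+0.77 − (+0.695))·6/0.0592 = 7.6014.
So 3·log[Cr²⁺] = 2·log(1.8) − log Q = 0.5105 − (7.6014) = -7.0909; log[Cr²⁺] = -7.0909 / 3 = -2.3636; [Cr²⁺] = 10^(-2.3636) ≈ 0.0043 M.

0.0043 M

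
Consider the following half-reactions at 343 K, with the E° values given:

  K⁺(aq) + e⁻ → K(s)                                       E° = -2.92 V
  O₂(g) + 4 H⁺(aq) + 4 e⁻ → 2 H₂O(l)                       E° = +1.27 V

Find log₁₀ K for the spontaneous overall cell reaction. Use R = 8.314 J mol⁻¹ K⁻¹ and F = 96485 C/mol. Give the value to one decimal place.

246.3

Cathode: O₂/H₂O; anode: K⁺/K. E°cell = (+1.27) − (-2.92) = +4.19 V, with n = 4.
ΔG° = −nFE° = −RT ln K, so ln K = nFE°/(RT) = (4)(96485)(+4.19) / ((8.314)(343)) = 567.061.
log₁₀ K = 567.061 / ln 10 = 246.3.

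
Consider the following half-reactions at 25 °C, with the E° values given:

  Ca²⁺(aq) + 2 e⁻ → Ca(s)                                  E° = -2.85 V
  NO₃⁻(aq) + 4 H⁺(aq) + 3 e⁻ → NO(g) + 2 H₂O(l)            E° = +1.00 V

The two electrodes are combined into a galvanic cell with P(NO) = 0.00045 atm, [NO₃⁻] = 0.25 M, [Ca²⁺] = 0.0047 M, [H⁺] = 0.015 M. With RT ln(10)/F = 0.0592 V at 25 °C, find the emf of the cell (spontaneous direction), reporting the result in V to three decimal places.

NO₃⁻/NO is the cathode (higher E°), Ca²⁺/Ca the anode: E°cell = +1.00 − (-2.85) = +3.85 V, n = 6.
Overall: 2 NO₃⁻(aq) + 8 H⁺(aq) + 3 Ca(s) → 2 NO(g) + 4 H₂O(l) + 3 Ca²⁺(aq)
Q = P(NO)^2·[Ca²⁺]^3 / ([NO₃⁻]^2·[H⁺]^8); log Q = 2.118.
E = E° − (0.0592/n) log Q = +3.85 − (0.0592/6)(2.118) = +3.829 V.

+3.829 V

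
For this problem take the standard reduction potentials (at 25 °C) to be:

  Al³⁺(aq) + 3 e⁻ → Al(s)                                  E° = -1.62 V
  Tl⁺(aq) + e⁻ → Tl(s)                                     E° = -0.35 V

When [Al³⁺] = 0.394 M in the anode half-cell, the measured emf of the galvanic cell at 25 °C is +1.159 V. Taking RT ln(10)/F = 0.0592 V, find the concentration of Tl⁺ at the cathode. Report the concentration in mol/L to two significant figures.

Tl⁺/Tl is the cathode, Al³⁺/Al the anode: E°cell = +1.27 V, n = 3.
Overall reaction: 3 Tl⁺(aq) + Al(s) → 3 Tl(s) + Al³⁺(aq); Q = [Al³⁺]^1/[Tl⁺]^3.
From E = E° − (0.0592/n) log Q: log Q = (E° − E)·n/0.0592 = (+1.27 − (+1.159))·3/0.0592 = 5.6250.
So 3·log[Tl⁺] = 1·log(0.394) − log Q = -0.4045 − (5.6250) = -6.0295; log[Tl⁺] = -6.0295 / 3 = -2.0098; [Tl⁺] = 10^(-2.0098) ≈ 0.0098 M.

0.0098 M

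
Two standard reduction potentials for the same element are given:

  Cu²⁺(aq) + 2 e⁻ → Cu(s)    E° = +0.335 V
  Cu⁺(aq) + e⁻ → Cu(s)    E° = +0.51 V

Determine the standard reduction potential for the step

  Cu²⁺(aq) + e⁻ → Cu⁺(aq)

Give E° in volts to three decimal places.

+0.160 V

Sequential free energies add, so n₃E°₃ = n₁E°₁ + n₂E°₂.
With n₃ = 2, and the known step contributing 1×(+0.51) V, the unknown satisfies 1·E° = 2×(+0.335) − 1×(+0.51) = +0.160.
E° = +0.160 / 1 = +0.160 V.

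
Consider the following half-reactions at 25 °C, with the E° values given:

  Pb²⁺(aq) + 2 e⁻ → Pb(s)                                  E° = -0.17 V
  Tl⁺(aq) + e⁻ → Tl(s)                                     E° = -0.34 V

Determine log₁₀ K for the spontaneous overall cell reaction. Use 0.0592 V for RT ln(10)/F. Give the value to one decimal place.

Cathode: Pb²⁺/Pb; anode: Tl⁺/Tl. E°cell = +0.17 V, n = 2.
log K = nE°cell / 0.0592 = (2)(+0.17) / 0.0592 = 5.7.

5.7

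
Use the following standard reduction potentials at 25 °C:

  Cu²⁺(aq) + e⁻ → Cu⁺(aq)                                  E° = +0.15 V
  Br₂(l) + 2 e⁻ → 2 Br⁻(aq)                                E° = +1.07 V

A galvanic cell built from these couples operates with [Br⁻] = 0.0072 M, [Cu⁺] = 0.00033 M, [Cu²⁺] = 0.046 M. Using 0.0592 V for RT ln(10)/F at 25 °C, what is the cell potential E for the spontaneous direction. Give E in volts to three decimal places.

Br₂/Br⁻ is the cathode (higher E°), Cu²⁺/Cu⁺ the anode: E°cell = +1.07 − (+0.15) = +0.92 V, n = 2.
Overall: Br₂(l) + 2 Cu⁺(aq) → 2 Br⁻(aq) + 2 Cu²⁺(aq)
Q = [Br⁻]^2·[Cu²⁺]^2 / ([Cu⁺]^2); log Q = 0.003.
E = E° − (0.0592/n) log Q = +0.92 − (0.0592/2)(0.003) = +0.920 V.

+0.920 V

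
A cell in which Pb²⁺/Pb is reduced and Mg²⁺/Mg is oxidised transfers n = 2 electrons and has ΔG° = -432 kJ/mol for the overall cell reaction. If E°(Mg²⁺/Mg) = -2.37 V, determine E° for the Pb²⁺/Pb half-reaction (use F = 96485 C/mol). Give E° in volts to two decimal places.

E°cell = −ΔG°/(nF) = −(-432×10³)/((2)(96485)) = +2.239 V.
Since Pb²⁺/Pb is the cathode and Mg²⁺/Mg the anode, E°cell = E°(Pb²⁺/Pb) − E°(Mg²⁺/Mg).
So E°(Pb²⁺/Pb) = E°cell + E°(Mg²⁺/Mg) = +2.239 + (-2.37) = -0.13 V.

-0.13 V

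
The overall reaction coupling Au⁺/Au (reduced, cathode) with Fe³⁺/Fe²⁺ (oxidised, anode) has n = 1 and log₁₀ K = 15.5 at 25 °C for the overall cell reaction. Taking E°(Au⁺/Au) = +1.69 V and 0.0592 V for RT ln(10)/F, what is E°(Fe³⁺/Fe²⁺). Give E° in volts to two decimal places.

E°cell = (0.0592/n)·log K = (0.0592/1)(15.5) = +0.918 V.
Since Au⁺/Au is the cathode and Fe³⁺/Fe²⁺ the anode, E°cell = E°(Au⁺/Au) − E°(Fe³⁺/Fe²⁺).
So E°(Fe³⁺/Fe²⁺) = E°(Au⁺/Au) − E°cell = (+1.69) − (+0.918) = +0.77 V.

+0.77 V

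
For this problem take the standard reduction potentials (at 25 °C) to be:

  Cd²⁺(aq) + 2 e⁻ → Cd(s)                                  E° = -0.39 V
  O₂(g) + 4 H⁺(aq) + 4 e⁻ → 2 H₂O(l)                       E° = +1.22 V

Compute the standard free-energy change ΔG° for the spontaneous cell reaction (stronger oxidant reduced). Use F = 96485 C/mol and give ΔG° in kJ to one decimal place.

O₂/H₂O (E° = +1.22 V) is the cathode; Cd²⁺/Cd (E° = -0.39 V) is the anode, so E°cell = +1.61 V.
Balancing electrons gives n = 4 (lcm of 4 and 2).
ΔG° = −nFE° = −(4)(96485)(+1.61) = -621,363 J = -621.4 kJ.

-621.4 kJ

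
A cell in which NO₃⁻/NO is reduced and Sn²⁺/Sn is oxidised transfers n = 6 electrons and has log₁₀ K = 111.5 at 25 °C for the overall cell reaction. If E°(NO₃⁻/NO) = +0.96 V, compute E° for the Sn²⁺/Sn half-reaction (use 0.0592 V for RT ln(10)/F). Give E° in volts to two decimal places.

-0.14 V

E°cell = (0.0592/n)·log K = (0.0592/6)(111.5) = +1.100 V.
Since NO₃⁻/NO is the cathode and Sn²⁺/Sn the anode, E°cell = E°(NO₃⁻/NO) − E°(Sn²⁺/Sn).
So E°(Sn²⁺/Sn) = E°(NO₃⁻/NO) − E°cell = (+0.96) − (+1.100) = -0.14 V.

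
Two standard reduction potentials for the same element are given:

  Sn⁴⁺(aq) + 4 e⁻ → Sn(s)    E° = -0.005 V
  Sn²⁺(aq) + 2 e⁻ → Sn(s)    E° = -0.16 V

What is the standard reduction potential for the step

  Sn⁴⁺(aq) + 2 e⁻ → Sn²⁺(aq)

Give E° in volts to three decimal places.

Sequential free energies add, so n₃E°₃ = n₁E°₁ + n₂E°₂.
With n₃ = 4, and the known step contributing 2×(-0.16) V, the unknown satisfies 2·E° = 4×(-0.005) − 2×(-0.16) = +0.300.
E° = +0.300 / 2 = +0.150 V.

+0.150 V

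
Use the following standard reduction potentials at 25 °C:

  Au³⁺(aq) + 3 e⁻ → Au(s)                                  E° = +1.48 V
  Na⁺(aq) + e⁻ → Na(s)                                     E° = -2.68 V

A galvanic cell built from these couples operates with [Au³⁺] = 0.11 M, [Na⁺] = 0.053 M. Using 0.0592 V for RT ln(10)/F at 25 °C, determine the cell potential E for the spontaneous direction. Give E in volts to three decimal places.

Au³⁺/Au is the cathode (higher E°), Na⁺/Na the anode: E°cell = +1.48 − (-2.68) = +4.16 V, n = 3.
Overall: Au³⁺(aq) + 3 Na(s) → Au(s) + 3 Na⁺(aq)
Q = [Na⁺]^3 / ([Au³⁺]); log Q = -2.869.
E = E° − (0.0592/n) log Q = +4.16 − (0.0592/3)(-2.869) = +4.217 V.

+4.217 V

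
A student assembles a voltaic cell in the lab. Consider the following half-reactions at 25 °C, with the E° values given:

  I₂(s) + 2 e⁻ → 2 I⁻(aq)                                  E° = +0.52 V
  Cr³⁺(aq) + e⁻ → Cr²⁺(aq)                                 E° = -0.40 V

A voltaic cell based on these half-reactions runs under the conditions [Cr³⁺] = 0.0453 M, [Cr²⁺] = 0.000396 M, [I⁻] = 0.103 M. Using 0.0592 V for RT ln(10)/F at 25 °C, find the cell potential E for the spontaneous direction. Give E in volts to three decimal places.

I₂/I⁻ is the cathode (higher E°), Cr³⁺/Cr²⁺ the anode: E°cell = +0.52 − (-0.40) = +0.92 V, n = 2.
Overall: I₂(s) + 2 Cr²⁺(aq) → 2 I⁻(aq) + 2 Cr³⁺(aq)
Q = [I⁻]^2·[Cr³⁺]^2 / ([Cr²⁺]^2); log Q = 2.142.
E = E° − (0.0592/n) log Q = +0.92 − (0.0592/2)(2.142) = +0.857 V.

+0.857 V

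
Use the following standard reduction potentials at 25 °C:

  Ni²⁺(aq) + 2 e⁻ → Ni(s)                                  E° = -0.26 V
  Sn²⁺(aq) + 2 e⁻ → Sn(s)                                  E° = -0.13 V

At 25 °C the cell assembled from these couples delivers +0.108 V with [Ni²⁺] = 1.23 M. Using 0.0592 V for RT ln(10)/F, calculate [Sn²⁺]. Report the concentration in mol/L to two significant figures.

Sn²⁺/Sn is the cathode, Ni²⁺/Ni the anode: E°cell = +0.13 V, n = 2.
Overall reaction: Sn²⁺(aq) + Ni(s) → Sn(s) + Ni²⁺(aq); Q = [Ni²⁺]^1/[Sn²⁺]^1.
From E = E° − (0.0592/n) log Q: log Q = (E° − E)·n/0.0592 = (+0.13 − (+0.108))·2/0.0592 = 0.7432.
So 1·log[Sn²⁺] = 1·log(1.23) − log Q = 0.0899 − (0.7432) = -0.6533; [Sn²⁺] = 10^(-0.6533) ≈ 0.22 M.

0.22 M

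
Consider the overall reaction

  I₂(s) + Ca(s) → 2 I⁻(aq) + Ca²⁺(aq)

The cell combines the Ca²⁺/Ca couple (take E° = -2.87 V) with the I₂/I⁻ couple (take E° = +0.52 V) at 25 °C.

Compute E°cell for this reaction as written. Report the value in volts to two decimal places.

The I₂/I⁻ couple has the higher reduction potential, so it is the cathode; Ca²⁺/Ca is oxidised at the anode.
E°cell = E°(cathode) − E°(anode) = (+0.52) − (-2.87) = +3.39 V.

+3.39 V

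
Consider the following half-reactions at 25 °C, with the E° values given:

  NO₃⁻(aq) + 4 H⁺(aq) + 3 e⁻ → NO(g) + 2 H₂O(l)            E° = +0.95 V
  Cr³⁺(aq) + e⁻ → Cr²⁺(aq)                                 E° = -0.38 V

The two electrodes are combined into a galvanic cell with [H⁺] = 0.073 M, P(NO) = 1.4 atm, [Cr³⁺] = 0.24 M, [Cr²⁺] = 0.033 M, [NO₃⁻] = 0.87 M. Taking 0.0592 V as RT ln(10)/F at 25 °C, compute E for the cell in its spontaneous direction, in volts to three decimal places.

NO₃⁻/NO is the cathode (higher E°), Cr³⁺/Cr²⁺ the anode: E°cell = +0.95 − (-0.38) = +1.33 V, n = 3.
Overall: NO₃⁻(aq) + 4 H⁺(aq) + 3 Cr²⁺(aq) → NO(g) + 2 H₂O(l) + 3 Cr³⁺(aq)
Q = P(NO)·[Cr³⁺]^3 / ([NO₃⁻]·[H⁺]^4·[Cr²⁺]^3); log Q = 7.338.
E = E° − (0.0592/n) log Q = +1.33 − (0.0592/3)(7.338) = +1.185 V.

+1.185 V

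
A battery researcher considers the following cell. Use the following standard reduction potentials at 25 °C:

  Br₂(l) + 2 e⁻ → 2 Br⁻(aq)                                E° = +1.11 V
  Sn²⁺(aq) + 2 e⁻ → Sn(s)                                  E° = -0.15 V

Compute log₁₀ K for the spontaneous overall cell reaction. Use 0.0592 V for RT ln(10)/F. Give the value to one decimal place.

Cathode: Br₂/Br⁻; anode: Sn²⁺/Sn. E°cell = +1.26 V, n = 2.
log K = nE°cell / 0.0592 = (2)(+1.26) / 0.0592 = 42.6.

42.6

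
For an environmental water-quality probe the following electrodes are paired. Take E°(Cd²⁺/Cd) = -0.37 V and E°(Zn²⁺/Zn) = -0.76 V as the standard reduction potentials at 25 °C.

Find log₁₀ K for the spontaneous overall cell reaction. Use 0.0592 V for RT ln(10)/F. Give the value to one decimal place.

Cathode: Cd²⁺/Cd; anode: Zn²⁺/Zn. E°cell = +0.39 V, n = 2.
log K = nE°cell / 0.0592 = (2)(+0.39) / 0.0592 = 13.2.

13.2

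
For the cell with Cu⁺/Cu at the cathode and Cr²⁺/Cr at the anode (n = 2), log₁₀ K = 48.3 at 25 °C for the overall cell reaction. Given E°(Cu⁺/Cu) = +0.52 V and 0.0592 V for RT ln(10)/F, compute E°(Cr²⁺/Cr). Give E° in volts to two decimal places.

-0.91 V

E°cell = (0.0592/n)·log K = (0.0592/2)(48.3) = +1.430 V.
Since Cu⁺/Cu is the cathode and Cr²⁺/Cr the anode, E°cell = E°(Cu⁺/Cu) − E°(Cr²⁺/Cr).
So E°(Cr²⁺/Cr) = E°(Cu⁺/Cu) − E°cell = (+0.52) − (+1.430) = -0.91 V.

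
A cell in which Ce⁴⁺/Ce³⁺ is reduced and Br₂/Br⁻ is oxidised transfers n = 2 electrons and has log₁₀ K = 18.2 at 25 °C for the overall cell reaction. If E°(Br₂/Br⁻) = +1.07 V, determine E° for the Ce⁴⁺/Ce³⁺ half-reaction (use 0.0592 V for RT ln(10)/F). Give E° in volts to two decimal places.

+1.61 V

E°cell = (0.0592/n)·log K = (0.0592/2)(18.2) = +0.539 V.
Since Ce⁴⁺/Ce³⁺ is the cathode and Br₂/Br⁻ the anode, E°cell = E°(Ce⁴⁺/Ce³⁺) − E°(Br₂/Br⁻).
So E°(Ce⁴⁺/Ce³⁺) = E°cell + E°(Br₂/Br⁻) = +0.539 + (+1.07) = +1.61 V.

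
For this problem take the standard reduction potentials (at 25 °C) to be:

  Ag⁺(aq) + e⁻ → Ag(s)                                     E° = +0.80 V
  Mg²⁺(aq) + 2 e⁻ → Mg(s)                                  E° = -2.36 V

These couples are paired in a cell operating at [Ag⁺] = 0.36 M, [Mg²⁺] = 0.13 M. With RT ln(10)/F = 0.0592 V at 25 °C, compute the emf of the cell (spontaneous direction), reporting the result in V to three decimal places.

+3.160 V

Ag⁺/Ag is the cathode (higher E°), Mg²⁺/Mg the anode: E°cell = +0.80 − (-2.36) = +3.16 V, n = 2.
Overall: 2 Ag⁺(aq) + Mg(s) → 2 Ag(s) + Mg²⁺(aq)
Q = [Mg²⁺] / ([Ag⁺]^2); log Q = 0.001.
E = E° − (0.0592/n) log Q = +3.16 − (0.0592/2)(0.001) = +3.160 V.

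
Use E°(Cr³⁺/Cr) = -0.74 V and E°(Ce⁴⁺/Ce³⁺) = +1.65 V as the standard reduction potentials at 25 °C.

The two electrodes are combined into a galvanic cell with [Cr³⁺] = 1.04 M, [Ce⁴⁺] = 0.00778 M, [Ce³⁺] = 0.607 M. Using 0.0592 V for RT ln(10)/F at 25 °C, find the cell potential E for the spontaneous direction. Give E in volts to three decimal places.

Ce⁴⁺/Ce³⁺ is the cathode (higher E°), Cr³⁺/Cr the anode: E°cell = +1.65 − (-0.74) = +2.39 V, n = 3.
Overall: 3 Ce⁴⁺(aq) + Cr(s) → 3 Ce³⁺(aq) + Cr³⁺(aq)
Q = [Ce³⁺]^3·[Cr³⁺] / ([Ce⁴⁺]^3); log Q = 5.694.
E = E° − (0.0592/n) log Q = +2.39 − (0.0592/3)(5.694) = +2.278 V.

+2.278 V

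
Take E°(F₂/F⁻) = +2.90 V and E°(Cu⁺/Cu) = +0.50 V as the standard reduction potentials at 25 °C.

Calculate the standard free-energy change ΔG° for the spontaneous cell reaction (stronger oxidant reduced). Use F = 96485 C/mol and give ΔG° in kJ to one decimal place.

-463.1 kJ

F₂/F⁻ (E° = +2.90 V) is the cathode; Cu⁺/Cu (E° = +0.50 V) is the anode, so E°cell = +2.40 V.
Balancing electrons gives n = 2 (lcm of 2 and 1).
ΔG° = −nFE° = −(2)(96485)(+2.40) = -463,128 J = -463.1 kJ.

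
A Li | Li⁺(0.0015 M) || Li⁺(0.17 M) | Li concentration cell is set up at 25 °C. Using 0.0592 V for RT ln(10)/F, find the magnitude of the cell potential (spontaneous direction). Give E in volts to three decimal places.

+0.122 V

For a concentration cell E°cell = 0. The 0.17 M side is the cathode (reduction is favoured where [Li⁺] is higher).
With n = 1, E = −(0.0592/1) log([Li⁺]ₐₙ/[Li⁺]꜀ₐₜ) = −(0.0592/1) log(0.0015/0.17) = −(0.0592/1)(-2.054) = +0.122 V.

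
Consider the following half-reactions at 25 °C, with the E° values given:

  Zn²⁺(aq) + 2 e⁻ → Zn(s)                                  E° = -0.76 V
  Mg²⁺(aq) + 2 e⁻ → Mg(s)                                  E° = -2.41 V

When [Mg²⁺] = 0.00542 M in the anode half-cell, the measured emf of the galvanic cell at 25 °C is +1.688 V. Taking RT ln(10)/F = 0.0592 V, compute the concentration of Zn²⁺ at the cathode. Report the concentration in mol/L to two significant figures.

0.10 M

Zn²⁺/Zn is the cathode, Mg²⁺/Mg the anode: E°cell = +1.65 V, n = 2.
Overall reaction: Zn²⁺(aq) + Mg(s) → Zn(s) + Mg²⁺(aq); Q = [Mg²⁺]^1/[Zn²⁺]^1.
From E = E° − (0.0592/n) log Q: log Q = (E° − E)·n/0.0592 = (+1.65 − (+1.688))·2/0.0592 = -1.2838.
So 1·log[Zn²⁺] = 1·log(0.00542) − log Q = -2.2660 − (-1.2838) = -0.9822; [Zn²⁺] = 10^(-0.9822) ≈ 0.10 M.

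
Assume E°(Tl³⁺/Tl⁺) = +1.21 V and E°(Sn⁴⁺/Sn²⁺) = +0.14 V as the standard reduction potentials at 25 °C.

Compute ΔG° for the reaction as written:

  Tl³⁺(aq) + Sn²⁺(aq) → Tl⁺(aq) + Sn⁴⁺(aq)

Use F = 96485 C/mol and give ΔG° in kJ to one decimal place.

-206.5 kJ

As written, Tl³⁺/Tl⁺ is reduced (cathode) and Sn⁴⁺/Sn²⁺ is oxidised (anode), so E°cell = (+1.21) − (+0.14) = +1.07 V.
Balancing electrons gives n = 2.
ΔG° = −nFE° = −(2)(96485)(+1.07) = -206,478 J = -206.5 kJ.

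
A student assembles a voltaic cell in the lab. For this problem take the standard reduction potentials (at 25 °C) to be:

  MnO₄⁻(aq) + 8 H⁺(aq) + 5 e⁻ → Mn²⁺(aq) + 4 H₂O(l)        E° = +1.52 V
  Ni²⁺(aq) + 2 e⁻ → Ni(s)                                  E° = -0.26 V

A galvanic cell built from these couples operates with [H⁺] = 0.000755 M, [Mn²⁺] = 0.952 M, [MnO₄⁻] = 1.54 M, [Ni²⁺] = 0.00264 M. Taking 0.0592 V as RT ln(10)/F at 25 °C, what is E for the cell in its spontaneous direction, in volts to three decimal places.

MnO₄⁻/Mn²⁺ is the cathode (higher E°), Ni²⁺/Ni the anode: E°cell = +1.52 − (-0.26) = +1.78 V, n = 10.
Overall: 2 MnO₄⁻(aq) + 16 H⁺(aq) + 5 Ni(s) → 2 Mn²⁺(aq) + 8 H₂O(l) + 5 Ni²⁺(aq)
Q = [Mn²⁺]^2·[Ni²⁺]^5 / ([MnO₄⁻]^2·[H⁺]^16); log Q = 36.643.
E = E° − (0.0592/n) log Q = +1.78 − (0.0592/10)(36.643) = +1.563 V.

+1.563 V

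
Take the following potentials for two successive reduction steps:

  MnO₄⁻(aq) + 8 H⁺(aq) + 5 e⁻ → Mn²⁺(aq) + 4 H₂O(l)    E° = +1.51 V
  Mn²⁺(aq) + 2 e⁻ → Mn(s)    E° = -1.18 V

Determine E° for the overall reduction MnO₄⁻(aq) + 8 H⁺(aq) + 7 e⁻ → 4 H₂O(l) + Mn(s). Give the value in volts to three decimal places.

Since ΔG° = −nFE° is additive over sequential reductions, n₃E°₃ = n₁E°₁ + n₂E°₂.
E°₃ = (5×+1.51 + 2×-1.18) / 7 = (+5.190) / 7 = +0.741 V.

+0.741 V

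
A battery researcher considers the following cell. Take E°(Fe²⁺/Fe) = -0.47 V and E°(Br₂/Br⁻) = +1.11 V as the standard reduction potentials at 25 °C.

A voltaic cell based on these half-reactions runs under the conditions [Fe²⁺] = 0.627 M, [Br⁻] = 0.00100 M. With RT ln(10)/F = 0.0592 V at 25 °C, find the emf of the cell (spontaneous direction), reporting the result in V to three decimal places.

Br₂/Br⁻ is the cathode (higher E°), Fe²⁺/Fe the anode: E°cell = +1.11 − (-0.47) = +1.58 V, n = 2.
Overall: Br₂(l) + Fe(s) → 2 Br⁻(aq) + Fe²⁺(aq)
Q = [Br⁻]^2·[Fe²⁺]; log Q = -6.203.
E = E° − (0.0592/n) log Q = +1.58 − (0.0592/2)(-6.203) = +1.764 V.

+1.764 V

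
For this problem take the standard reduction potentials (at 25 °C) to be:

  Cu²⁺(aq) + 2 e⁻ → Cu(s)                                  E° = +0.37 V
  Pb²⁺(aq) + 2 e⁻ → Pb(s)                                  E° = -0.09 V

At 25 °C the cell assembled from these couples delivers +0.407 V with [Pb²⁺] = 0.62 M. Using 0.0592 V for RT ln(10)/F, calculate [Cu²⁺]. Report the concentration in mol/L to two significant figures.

0.010 M

Cu²⁺/Cu is the cathode, Pb²⁺/Pb the anode: E°cell = +0.46 V, n = 2.
Overall reaction: Cu²⁺(aq) + Pb(s) → Cu(s) + Pb²⁺(aq); Q = [Pb²⁺]^1/[Cu²⁺]^1.
From E = E° − (0.0592/n) log Q: log Q = (E° − E)·n/0.0592 = (+0.46 − (+0.407))·2/0.0592 = 1.7905.
So 1·log[Cu²⁺] = 1·log(0.62) − log Q = -0.2076 − (1.7905) = -1.9981; [Cu²⁺] = 10^(-1.9981) ≈ 0.010 M.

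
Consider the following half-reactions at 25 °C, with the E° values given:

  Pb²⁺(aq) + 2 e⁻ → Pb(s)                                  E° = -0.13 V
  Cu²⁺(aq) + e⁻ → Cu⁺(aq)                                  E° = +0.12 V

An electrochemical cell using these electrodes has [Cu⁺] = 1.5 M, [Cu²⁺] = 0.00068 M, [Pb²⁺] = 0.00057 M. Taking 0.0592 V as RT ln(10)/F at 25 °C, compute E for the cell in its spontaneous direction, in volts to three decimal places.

+0.148 V

Cu²⁺/Cu⁺ is the cathode (higher E°), Pb²⁺/Pb the anode: E°cell = +0.12 − (-0.13) = +0.25 V, n = 2.
Overall: 2 Cu²⁺(aq) + Pb(s) → 2 Cu⁺(aq) + Pb²⁺(aq)
Q = [Cu⁺]^2·[Pb²⁺] / ([Cu²⁺]^2); log Q = 3.443.
E = E° − (0.0592/n) log Q = +0.25 − (0.0592/2)(3.443) = +0.148 V.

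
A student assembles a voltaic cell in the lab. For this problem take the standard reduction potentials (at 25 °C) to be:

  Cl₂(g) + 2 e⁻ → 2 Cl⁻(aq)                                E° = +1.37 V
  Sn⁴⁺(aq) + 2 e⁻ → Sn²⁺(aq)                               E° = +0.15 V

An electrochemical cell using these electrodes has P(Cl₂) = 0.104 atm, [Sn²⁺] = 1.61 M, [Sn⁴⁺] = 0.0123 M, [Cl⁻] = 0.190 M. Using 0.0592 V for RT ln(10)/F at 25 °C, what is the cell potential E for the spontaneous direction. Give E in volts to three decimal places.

+1.296 V

Cl₂/Cl⁻ is the cathode (higher E°), Sn⁴⁺/Sn²⁺ the anode: E°cell = +1.37 − (+0.15) = +1.22 V, n = 2.
Overall: Cl₂(g) + Sn²⁺(aq) → 2 Cl⁻(aq) + Sn⁴⁺(aq)
Q = [Cl⁻]^2·[Sn⁴⁺] / (P(Cl₂)·[Sn²⁺]); log Q = -2.576.
E = E° − (0.0592/n) log Q = +1.22 − (0.0592/2)(-2.576) = +1.296 V.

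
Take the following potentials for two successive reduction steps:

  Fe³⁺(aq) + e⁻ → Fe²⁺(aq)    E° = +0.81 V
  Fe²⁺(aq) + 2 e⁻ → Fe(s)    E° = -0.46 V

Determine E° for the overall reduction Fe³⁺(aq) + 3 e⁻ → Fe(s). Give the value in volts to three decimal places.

-0.037 V

Standard free energies of sequential steps add: ΔG°₃ = ΔG°₁ + ΔG°₂, so n₃E°₃ = n₁E°₁ + n₂E°₂.
E°₃ = (1×+0.81 + 2×-0.46) / 3 = (-0.110) / 3 = -0.037 V.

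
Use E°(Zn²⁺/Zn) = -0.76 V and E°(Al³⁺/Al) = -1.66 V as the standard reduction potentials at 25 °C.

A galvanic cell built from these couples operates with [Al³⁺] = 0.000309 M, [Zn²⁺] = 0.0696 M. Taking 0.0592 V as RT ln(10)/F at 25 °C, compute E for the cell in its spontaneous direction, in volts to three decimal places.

Zn²⁺/Zn is the cathode (higher E°), Al³⁺/Al the anode: E°cell = -0.76 − (-1.66) = +0.90 V, n = 6.
Overall: 3 Zn²⁺(aq) + 2 Al(s) → 3 Zn(s) + 2 Al³⁺(aq)
Q = [Al³⁺]^2 / ([Zn²⁺]^3); log Q = -3.548.
E = E° − (0.0592/n) log Q = +0.90 − (0.0592/6)(-3.548) = +0.935 V.

+0.935 V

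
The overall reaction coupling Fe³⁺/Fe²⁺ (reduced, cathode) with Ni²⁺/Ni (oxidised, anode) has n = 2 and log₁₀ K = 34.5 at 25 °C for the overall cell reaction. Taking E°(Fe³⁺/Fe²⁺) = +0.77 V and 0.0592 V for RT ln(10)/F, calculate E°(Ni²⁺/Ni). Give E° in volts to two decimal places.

E°cell = (0.0592/n)·log K = (0.0592/2)(34.5) = +1.021 V.
Since Fe³⁺/Fe²⁺ is the cathode and Ni²⁺/Ni the anode, E°cell = E°(Fe³⁺/Fe²⁺) − E°(Ni²⁺/Ni).
So E°(Ni²⁺/Ni) = E°(Fe³⁺/Fe²⁺) − E°cell = (+0.77) − (+1.021) = -0.25 V.

-0.25 V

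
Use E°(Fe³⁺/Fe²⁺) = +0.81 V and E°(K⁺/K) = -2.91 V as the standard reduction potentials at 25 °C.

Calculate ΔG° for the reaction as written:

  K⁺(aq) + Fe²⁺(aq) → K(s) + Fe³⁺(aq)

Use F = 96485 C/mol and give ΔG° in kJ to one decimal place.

As written, K⁺/K is reduced (cathode) and Fe³⁺/Fe²⁺ is oxidised (anode), so E°cell = (-2.91) − (+0.81) = -3.72 V.
Balancing electrons gives n = 1.
ΔG° = −nFE° = −(1)(96485)(-3.72) = 358,924 J = +358.9 kJ.

+358.9 kJ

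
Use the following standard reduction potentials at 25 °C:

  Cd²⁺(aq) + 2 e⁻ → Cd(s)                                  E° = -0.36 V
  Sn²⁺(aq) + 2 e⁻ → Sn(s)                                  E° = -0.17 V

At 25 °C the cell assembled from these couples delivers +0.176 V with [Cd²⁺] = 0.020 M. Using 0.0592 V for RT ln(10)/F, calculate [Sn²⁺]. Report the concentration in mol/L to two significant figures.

0.0067 M

Sn²⁺/Sn is the cathode, Cd²⁺/Cd the anode: E°cell = +0.19 V, n = 2.
Overall reaction: Sn²⁺(aq) + Cd(s) → Sn(s) + Cd²⁺(aq); Q = [Cd²⁺]^1/[Sn²⁺]^1.
From E = E° − (0.0592/n) log Q: log Q = (E° − E)·n/0.0592 = (+0.19 − (+0.176))·2/0.0592 = 0.4730.
So 1·log[Sn²⁺] = 1·log(0.02) − log Q = -1.6990 − (0.4730) = -2.1720; [Sn²⁺] = 10^(-2.1720) ≈ 0.0067 M.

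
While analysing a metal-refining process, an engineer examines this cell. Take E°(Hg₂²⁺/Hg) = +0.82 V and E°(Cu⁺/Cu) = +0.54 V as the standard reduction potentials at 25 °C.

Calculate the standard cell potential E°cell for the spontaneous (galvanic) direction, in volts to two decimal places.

The Hg₂²⁺/Hg couple has the higher reduction potential, so it is the cathode; Cu⁺/Cu is oxidised at the anode.
E°cell = E°(cathode) − E°(anode) = (+0.82) − (+0.54) = +0.28 V.

+0.28 V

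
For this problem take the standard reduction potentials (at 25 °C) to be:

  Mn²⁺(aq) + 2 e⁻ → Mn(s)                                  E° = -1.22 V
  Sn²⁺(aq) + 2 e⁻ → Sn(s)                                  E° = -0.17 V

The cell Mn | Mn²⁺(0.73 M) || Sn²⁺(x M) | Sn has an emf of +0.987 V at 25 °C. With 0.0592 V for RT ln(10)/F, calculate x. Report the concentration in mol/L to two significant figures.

0.0054 M

Sn²⁺/Sn is the cathode, Mn²⁺/Mn the anode: E°cell = +1.05 V, n = 2.
Overall reaction: Sn²⁺(aq) + Mn(s) → Sn(s) + Mn²⁺(aq); Q = [Mn²⁺]^1/[Sn²⁺]^1.
From E = E° − (0.0592/n) log Q: log Q = (E° − E)·n/0.0592 = (+1.05 − (+0.987))·2/0.0592 = 2.1284.
So 1·log[Sn²⁺] = 1·log(0.73) − log Q = -0.1367 − (2.1284) = -2.2651; [Sn²⁺] = 10^(-2.2651) ≈ 0.0054 M.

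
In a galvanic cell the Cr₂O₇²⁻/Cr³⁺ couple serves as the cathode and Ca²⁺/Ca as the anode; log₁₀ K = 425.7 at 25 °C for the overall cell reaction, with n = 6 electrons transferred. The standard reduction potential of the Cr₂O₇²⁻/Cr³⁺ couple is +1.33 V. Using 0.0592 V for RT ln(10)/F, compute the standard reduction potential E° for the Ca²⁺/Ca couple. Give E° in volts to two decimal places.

-2.87 V

E°cell = (0.0592/n)·log K = (0.0592/6)(425.7) = +4.200 V.
Since Cr₂O₇²⁻/Cr³⁺ is the cathode and Ca²⁺/Ca the anode, E°cell = E°(Cr₂O₇²⁻/Cr³⁺) − E°(Ca²⁺/Ca).
So E°(Ca²⁺/Ca) = E°(Cr₂O₇²⁻/Cr³⁺) − E°cell = (+1.33) − (+4.200) = -2.87 V.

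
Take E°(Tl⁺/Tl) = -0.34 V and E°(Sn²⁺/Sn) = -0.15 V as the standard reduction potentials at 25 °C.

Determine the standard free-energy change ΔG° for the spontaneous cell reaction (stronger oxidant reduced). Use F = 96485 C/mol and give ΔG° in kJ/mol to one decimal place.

-36.7 kJ/mol

Sn²⁺/Sn (E° = -0.15 V) is the cathode; Tl⁺/Tl (E° = -0.34 V) is the anode, so E°cell = +0.19 V.
Balancing electrons gives n = 2 (lcm of 2 and 1).
ΔG° = −nFE° = −(2)(96485)(+0.19) = -36,664 J = -36.7 kJ/mol.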